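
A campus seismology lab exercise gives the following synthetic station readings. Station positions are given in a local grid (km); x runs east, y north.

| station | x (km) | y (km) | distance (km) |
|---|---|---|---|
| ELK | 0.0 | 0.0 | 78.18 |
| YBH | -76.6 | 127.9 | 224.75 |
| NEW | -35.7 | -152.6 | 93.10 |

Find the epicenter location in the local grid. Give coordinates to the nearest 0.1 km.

Circle about each station: x² + y² = 78.18²; (x + 76.6)² + (y − 127.9)² = 224.75²; (x + 35.7)² + (y + 152.6)² = 93.10².
Subtracting the ELK equation from the YBH and NEW equations removes the quadratic terms:
-153.2 x + 255.8 y = -22174.48
-71.4 x − 305.2 y = 22005.75
Solving the 2×2 system: x ≈ 17.5, y ≈ -76.2 km.

x ≈ 17.5 km, y ≈ -76.2 km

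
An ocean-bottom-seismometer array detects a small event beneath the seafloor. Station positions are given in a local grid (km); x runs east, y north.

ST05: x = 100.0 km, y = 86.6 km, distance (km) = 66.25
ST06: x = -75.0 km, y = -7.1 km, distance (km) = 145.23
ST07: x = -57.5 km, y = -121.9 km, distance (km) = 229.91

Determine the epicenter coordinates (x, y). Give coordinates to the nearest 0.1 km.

Circle about each station: (x − 100.0)² + (y − 86.6)² = 66.25²; (x + 75.0)² + (y + 7.1)² = 145.23²; (x + 57.5)² + (y + 121.9)² = 229.91².
Subtracting pairs of circle equations eliminates x²+y² and gives linear equations (the radical axes):
-350.0 x − 187.4 y = -28526.84
-315.0 x − 417.0 y = -47803.25
Solving the 2×2 system: x ≈ 33.8, y ≈ 89.1 km.

(33.8, 89.1)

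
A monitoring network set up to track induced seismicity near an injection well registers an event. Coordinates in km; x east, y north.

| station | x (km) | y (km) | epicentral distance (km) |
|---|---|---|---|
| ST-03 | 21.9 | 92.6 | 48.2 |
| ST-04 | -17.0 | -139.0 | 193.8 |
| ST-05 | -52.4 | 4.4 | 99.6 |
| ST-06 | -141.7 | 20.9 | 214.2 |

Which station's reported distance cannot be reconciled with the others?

Solve using three stations at a time. Using ST-03, ST-04, ST-05 (subtract circle equations pairwise → linear system) gives (x, y) ≈ (37.7, 46.9).
Distances from that point to each station vs reported:
  ST-03: calculated 48.3 vs reported 48.2 → residual 0.1 km
  ST-04: calculated 193.8 vs reported 193.8 → residual 0.0 km
  ST-05: calculated 99.7 vs reported 99.6 → residual 0.1 km
  ST-06: calculated 181.3 vs reported 214.2 → residual 32.9 km
ST-03, ST-04, ST-05 are mutually consistent (residuals ≈ 0); ST-06 is off by 32.9 km.

ST-06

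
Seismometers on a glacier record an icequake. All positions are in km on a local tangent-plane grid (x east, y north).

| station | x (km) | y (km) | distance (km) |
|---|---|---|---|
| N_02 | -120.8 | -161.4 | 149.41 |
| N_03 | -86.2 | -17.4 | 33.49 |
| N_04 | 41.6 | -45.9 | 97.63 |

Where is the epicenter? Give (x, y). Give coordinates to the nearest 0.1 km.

Circle about each station: (x + 120.8)² + (y + 161.4)² = 149.41²; (x + 86.2)² + (y + 17.4)² = 33.49²; (x − 41.6)² + (y + 45.9)² = 97.63².
Subtracting the N_02 equation from the N_03 and N_04 equations removes the quadratic terms:
69.2 x + 288.0 y = -11707.63
324.8 x + 231.0 y = -24013.50
Solving the 2×2 system: x ≈ -54.3, y ≈ -27.6 km.

x ≈ -54.3 km, y ≈ -27.6 km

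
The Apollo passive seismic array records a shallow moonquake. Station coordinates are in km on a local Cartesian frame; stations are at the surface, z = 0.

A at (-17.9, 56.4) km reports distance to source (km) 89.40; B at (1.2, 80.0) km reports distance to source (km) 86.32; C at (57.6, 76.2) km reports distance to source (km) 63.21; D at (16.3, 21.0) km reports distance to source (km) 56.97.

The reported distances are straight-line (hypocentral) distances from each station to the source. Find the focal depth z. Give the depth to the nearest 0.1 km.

z ≈ 39.8 km

Each station gives a sphere (x−x_i)² + (y−y_i)² + z² = d_i² (stations at z=0).
Subtracting the A sphere from B and C: z² cancels, leaving linear equations in x and y:
38.2 x + 47.2 y = 3441.29
151.0 x + 39.6 y = 9619.69
Solving: x ≈ 56.599, y ≈ 27.102 km (keep extra digits for the depth step; rounded: 56.6, 27.1).
Then from the A sphere: z² = 89.40² − (x + 17.9)² − (y − 56.4)² with x = 56.599, y = 27.102, so z ≈ 39.798 ≈ 39.8 km.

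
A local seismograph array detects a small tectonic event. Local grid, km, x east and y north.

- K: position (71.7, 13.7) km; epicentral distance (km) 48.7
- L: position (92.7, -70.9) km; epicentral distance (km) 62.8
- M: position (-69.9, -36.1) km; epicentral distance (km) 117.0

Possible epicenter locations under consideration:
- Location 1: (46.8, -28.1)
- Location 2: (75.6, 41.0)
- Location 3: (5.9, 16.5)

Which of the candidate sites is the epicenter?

Location 1

For each candidate, compare |candidate − station| to the reported distance:
Location 1: residuals K 0.0, L 0.0, M 0.0 → max 0.0 km
Location 2: residuals K 21.1, L 50.4, M 47.7 → max 50.4 km
Location 3: residuals K 17.2, L 60.4, M 24.7 → max 60.4 km
Only Location 1 has all residuals ≈ 0.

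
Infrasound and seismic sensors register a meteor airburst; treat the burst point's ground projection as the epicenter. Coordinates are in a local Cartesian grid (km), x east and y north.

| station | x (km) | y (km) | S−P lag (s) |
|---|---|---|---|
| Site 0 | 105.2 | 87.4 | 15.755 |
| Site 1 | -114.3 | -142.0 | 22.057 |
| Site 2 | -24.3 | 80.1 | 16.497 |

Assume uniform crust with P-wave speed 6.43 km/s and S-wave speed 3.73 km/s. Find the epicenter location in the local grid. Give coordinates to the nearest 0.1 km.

Distance from S−P lag: d = Δt · v_P v_S / (v_P − v_S) = Δt · (6.43·3.73)/(6.43−3.73) ≈ 8.8829·Δt.
So d_Site 0 = 139.95, d_Site 1 = 195.93, d_Site 2 = 146.54 km.
Circle about each station: (x − 105.2)² + (y − 87.4)² = 139.95²; (x + 114.3)² + (y + 142.0)² = 195.93²; (x + 24.3)² + (y − 80.1)² = 146.54².
Subtracting pairs of circle equations eliminates x²+y² and gives linear equations (the radical axes):
-439.0 x − 458.8 y = -4279.87
-259.0 x − 14.6 y = -13587.27
Solving the 2×2 system: x ≈ 54.9, y ≈ -43.2 km.

54.9 km east, -43.2 km north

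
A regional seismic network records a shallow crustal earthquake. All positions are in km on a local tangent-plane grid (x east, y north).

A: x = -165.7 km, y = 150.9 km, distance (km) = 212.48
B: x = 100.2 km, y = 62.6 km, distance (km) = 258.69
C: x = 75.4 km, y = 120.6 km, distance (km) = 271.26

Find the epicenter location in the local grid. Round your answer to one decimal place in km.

Circle about each station: (x + 165.7)² + (y − 150.9)² = 212.48²; (x − 100.2)² + (y − 62.6)² = 258.69²; (x − 75.4)² + (y − 120.6)² = 271.26².
Subtracting the A equation from the B and C equations removes the quadratic terms:
531.8 x − 176.6 y = -58041.27
482.2 x − 60.6 y = -58432.02
Solving the 2×2 system: x ≈ -128.5, y ≈ -58.3 km.
Check against A (with the unrounded x, y): √((x + 165.7)²+(y − 150.9)²) = 212.50 ≈ 212.48 km. ✓

-128.5 km east, -58.3 km north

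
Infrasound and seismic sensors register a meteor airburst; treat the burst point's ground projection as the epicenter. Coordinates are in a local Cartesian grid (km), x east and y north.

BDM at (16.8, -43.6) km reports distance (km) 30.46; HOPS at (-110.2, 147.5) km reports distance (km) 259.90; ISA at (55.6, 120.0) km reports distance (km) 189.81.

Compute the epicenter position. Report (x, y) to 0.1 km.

(34.2, -68.6)

Circle about each station: (x − 16.8)² + (y + 43.6)² = 30.46²; (x + 110.2)² + (y − 147.5)² = 259.90²; (x − 55.6)² + (y − 120.0)² = 189.81².
Subtracting the BDM equation from the HOPS and ISA equations removes the quadratic terms:
-254.0 x + 382.2 y = -34903.11
77.6 x + 327.2 y = -19791.86
Solving the 2×2 system: x ≈ 34.2, y ≈ -68.6 km.
Check against BDM (with the unrounded x, y): √((x − 16.8)²+(y + 43.6)²) = 30.45 ≈ 30.46 km. ✓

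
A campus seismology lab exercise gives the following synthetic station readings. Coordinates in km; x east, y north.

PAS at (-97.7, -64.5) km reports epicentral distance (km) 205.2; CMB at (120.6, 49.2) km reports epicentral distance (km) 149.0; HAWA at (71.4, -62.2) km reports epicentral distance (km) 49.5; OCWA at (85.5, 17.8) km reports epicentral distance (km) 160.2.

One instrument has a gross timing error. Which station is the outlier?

OCWA

Solve using three stations at a time. Using PAS, CMB, HAWA (subtract circle equations pairwise → linear system) gives (x, y) ≈ (104.6, -98.9).
Distances from that point to each station vs reported:
  PAS: calculated 205.2 vs reported 205.2 → residual 0.0 km
  CMB: calculated 149.0 vs reported 149.0 → residual 0.0 km
  HAWA: calculated 49.5 vs reported 49.5 → residual 0.0 km
  OCWA: calculated 118.3 vs reported 160.2 → residual 41.9 km
PAS, CMB, HAWA are mutually consistent (residuals ≈ 0); OCWA is off by 41.9 km.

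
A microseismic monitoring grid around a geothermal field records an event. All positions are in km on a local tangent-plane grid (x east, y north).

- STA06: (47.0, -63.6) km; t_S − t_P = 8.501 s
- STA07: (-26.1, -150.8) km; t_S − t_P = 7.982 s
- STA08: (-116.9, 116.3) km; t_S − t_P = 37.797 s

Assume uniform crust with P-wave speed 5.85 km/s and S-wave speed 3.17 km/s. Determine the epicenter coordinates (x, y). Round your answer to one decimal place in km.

(12.3, -111.1)

Distance from S−P lag: d = Δt · v_P v_S / (v_P − v_S) = Δt · (5.85·3.17)/(5.85−3.17) ≈ 6.9196·Δt.
So d_STA06 = 58.82, d_STA07 = 55.23, d_STA08 = 261.54 km.
Circle about each station: (x − 47.0)² + (y + 63.6)² = 58.82²; (x + 26.1)² + (y + 150.8)² = 55.23²; (x + 116.9)² + (y − 116.3)² = 261.54².
Subtracting the STA06 equation from the STA07 and STA08 equations removes the quadratic terms:
-146.2 x − 174.4 y = 17577.33
-327.8 x + 359.8 y = -44006.04
Solving the 2×2 system: x ≈ 12.3, y ≈ -111.1 km.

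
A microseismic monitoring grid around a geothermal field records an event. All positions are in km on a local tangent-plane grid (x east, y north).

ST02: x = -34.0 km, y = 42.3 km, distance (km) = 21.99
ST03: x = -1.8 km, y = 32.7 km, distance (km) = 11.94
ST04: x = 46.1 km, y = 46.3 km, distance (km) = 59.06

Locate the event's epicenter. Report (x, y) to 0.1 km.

Circle about each station: (x + 34.0)² + (y − 42.3)² = 21.99²; (x + 1.8)² + (y − 32.7)² = 11.94²; (x − 46.1)² + (y − 46.3)² = 59.06².
Subtracting the ST02 equation from the ST03 and ST04 equations removes the quadratic terms:
64.4 x − 19.2 y = -1531.76
160.2 x + 8.0 y = -1680.91
Solving the 2×2 system: x ≈ -12.4, y ≈ 38.2 km.

x ≈ -12.4 km, y ≈ 38.2 km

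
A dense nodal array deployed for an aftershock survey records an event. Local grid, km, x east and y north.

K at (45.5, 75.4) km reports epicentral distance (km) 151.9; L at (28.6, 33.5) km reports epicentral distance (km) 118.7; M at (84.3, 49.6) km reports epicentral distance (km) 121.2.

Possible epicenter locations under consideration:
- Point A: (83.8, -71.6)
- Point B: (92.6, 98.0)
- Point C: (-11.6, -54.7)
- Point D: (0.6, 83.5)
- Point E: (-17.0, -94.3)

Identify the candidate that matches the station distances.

Point A

For each candidate, compare |candidate − station| to the reported distance:
Point A: residuals K 0.0, L 0.0, M 0.0 → max 0.0 km
Point B: residuals K 99.7, L 27.8, M 72.1 → max 99.7 km
Point C: residuals K 9.8, L 21.8, M 20.5 → max 21.8 km
Point D: residuals K 106.3, L 61.4, M 30.9 → max 106.3 km
Point E: residuals K 28.9, L 17.0, M 54.8 → max 54.8 km
Only Point A has all residuals ≈ 0.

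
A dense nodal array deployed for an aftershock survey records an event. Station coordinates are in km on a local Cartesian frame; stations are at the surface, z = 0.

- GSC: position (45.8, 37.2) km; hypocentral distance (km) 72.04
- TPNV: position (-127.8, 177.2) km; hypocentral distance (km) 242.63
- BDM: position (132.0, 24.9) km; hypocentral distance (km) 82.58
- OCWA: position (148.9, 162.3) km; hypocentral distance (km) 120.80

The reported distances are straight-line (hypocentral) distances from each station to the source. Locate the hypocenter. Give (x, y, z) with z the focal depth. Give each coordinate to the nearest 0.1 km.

x ≈ 85.3 km, y ≈ 72.1 km, depth ≈ 49.1 km

Each station gives a sphere (x−x_i)² + (y−y_i)² + z² = d_i² (stations at z=0).
Subtracting the GSC sphere from TPNV and BDM: z² cancels, leaving linear equations in x and y:
-347.2 x + 280.0 y = -9428.36
172.4 x − 24.6 y = 12932.84
Solving: x ≈ 85.305, y ≈ 72.106 km (keep extra digits for the depth step; rounded: 85.3, 72.1).
Then from the GSC sphere: z² = 72.04² − (x − 45.8)² − (y − 37.2)² with x = 85.305, y = 72.106, so z ≈ 49.099 ≈ 49.1 km.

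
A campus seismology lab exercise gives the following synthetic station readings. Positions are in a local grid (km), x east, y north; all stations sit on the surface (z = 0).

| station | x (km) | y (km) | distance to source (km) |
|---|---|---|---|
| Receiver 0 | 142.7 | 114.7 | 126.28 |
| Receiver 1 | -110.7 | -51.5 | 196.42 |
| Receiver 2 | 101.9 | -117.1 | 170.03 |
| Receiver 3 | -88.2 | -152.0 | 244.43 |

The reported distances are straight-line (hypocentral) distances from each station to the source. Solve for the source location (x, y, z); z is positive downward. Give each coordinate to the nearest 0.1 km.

(56.2, 38.4, 51.4)

Each station gives a sphere (x−x_i)² + (y−y_i)² + z² = d_i² (stations at z=0).
Subtracting the Receiver 0 sphere from Receiver 1 and Receiver 2: z² cancels, leaving linear equations in x and y:
-506.8 x − 332.4 y = -41246.82
-81.6 x − 463.6 y = -22386.92
Solving: x ≈ 56.203, y ≈ 38.397 km (keep extra digits for the depth step; rounded: 56.2, 38.4).
Then from the Receiver 0 sphere: z² = 126.28² − (x − 142.7)² − (y − 114.7)² with x = 56.203, y = 38.397, so z ≈ 51.408 ≈ 51.4 km.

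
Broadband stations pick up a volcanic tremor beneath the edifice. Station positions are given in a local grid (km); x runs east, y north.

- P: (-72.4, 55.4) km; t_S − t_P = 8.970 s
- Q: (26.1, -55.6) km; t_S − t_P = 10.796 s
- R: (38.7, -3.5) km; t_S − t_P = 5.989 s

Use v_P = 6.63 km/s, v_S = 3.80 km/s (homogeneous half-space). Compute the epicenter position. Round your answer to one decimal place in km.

(5.6, 38.3)

Distance from S−P lag: d = Δt · v_P v_S / (v_P − v_S) = Δt · (6.63·3.80)/(6.63−3.80) ≈ 8.9025·Δt.
So d_P = 79.86, d_Q = 96.11, d_R = 53.32 km.
Circle about each station: (x + 72.4)² + (y − 55.4)² = 79.86²; (x − 26.1)² + (y + 55.6)² = 96.11²; (x − 38.7)² + (y + 3.5)² = 53.32².
Subtracting the P equation from the Q and R equations removes the quadratic terms:
197.0 x − 222.0 y = -7397.86
222.2 x − 117.8 y = -3266.38
Solving the 2×2 system: x ≈ 5.6, y ≈ 38.3 km.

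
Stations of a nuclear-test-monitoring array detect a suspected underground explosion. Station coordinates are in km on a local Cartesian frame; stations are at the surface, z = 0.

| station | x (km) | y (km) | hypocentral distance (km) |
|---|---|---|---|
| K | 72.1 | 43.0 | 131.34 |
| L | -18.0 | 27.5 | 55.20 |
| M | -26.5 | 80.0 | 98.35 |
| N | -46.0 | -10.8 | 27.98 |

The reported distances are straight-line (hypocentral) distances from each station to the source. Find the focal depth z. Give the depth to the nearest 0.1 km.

Each station gives a sphere (x−x_i)² + (y−y_i)² + z² = d_i² (stations at z=0).
Subtracting the K sphere from L and M: z² cancels, leaving linear equations in x and y:
-180.2 x − 31.0 y = 8236.00
-197.2 x + 74.0 y = 7632.31
Solving: x ≈ -43.504, y ≈ -12.793 km (keep extra digits for the depth step; rounded: -43.5, -12.8).
Then from the K sphere: z² = 131.34² − (x − 72.1)² − (y − 43.0)² with x = -43.504, y = -12.793, so z ≈ 27.804 ≈ 27.8 km.

27.8 km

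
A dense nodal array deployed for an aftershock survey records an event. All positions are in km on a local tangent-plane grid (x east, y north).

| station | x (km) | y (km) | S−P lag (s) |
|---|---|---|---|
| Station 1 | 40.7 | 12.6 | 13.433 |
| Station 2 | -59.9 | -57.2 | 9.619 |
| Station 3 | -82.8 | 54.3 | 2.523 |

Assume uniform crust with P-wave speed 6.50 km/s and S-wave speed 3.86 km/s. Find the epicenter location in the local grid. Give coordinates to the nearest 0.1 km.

(-85.7, 30.5)

Distance from S−P lag: d = Δt · v_P v_S / (v_P − v_S) = Δt · (6.50·3.86)/(6.50−3.86) ≈ 9.5038·Δt.
So d_Station 1 = 127.66, d_Station 2 = 91.42, d_Station 3 = 23.98 km.
Circle about each station: (x − 40.7)² + (y − 12.6)² = 127.66²; (x + 59.9)² + (y + 57.2)² = 91.42²; (x + 82.8)² + (y − 54.3)² = 23.98².
Subtracting pairs of circle equations eliminates x²+y² and gives linear equations (the radical axes):
-201.2 x − 139.6 y = 12984.06
-247.0 x + 83.4 y = 23711.12
Solving the 2×2 system: x ≈ -85.7, y ≈ 30.5 km.
Check against Station 1 (with the unrounded x, y): √((x − 40.7)²+(y − 12.6)²) = 127.66 ≈ 127.66 km. ✓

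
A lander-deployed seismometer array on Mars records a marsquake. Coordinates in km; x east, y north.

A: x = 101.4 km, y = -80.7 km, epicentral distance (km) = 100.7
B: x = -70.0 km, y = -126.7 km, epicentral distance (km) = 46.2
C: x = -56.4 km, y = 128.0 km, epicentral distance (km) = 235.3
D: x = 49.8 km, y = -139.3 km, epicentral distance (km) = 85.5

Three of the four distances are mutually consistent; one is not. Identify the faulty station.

A

Solve using three stations at a time. Using B, C, D (subtract circle equations pairwise → linear system) gives (x, y) ≈ (-28.8, -105.7).
Distances from that point to each station vs reported:
  A: calculated 132.6 vs reported 100.7 → residual 31.9 km
  B: calculated 46.2 vs reported 46.2 → residual 0.0 km
  C: calculated 235.3 vs reported 235.3 → residual 0.0 km
  D: calculated 85.5 vs reported 85.5 → residual 0.0 km
B, C, D are mutually consistent (residuals ≈ 0); A is off by 31.9 km.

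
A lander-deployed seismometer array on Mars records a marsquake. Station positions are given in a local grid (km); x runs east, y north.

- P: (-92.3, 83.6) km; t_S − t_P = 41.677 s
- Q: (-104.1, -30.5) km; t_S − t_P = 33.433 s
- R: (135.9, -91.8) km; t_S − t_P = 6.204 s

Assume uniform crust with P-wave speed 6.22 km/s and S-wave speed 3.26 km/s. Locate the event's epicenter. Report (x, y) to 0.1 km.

Distance from S−P lag: d = Δt · v_P v_S / (v_P − v_S) = Δt · (6.22·3.26)/(6.22−3.26) ≈ 6.8504·Δt.
So d_P = 285.50, d_Q = 229.03, d_R = 42.50 km.
Circle about each station: (x + 92.3)² + (y − 83.6)² = 285.50²; (x + 104.1)² + (y + 30.5)² = 229.03²; (x − 135.9)² + (y + 91.8)² = 42.50².
Subtracting the P equation from the Q and R equations removes the quadratic terms:
-23.6 x − 228.2 y = 25314.32
456.4 x − 350.8 y = 91091.80
Solving the 2×2 system: x ≈ 105.9, y ≈ -121.9 km.

x ≈ 105.9 km, y ≈ -121.9 km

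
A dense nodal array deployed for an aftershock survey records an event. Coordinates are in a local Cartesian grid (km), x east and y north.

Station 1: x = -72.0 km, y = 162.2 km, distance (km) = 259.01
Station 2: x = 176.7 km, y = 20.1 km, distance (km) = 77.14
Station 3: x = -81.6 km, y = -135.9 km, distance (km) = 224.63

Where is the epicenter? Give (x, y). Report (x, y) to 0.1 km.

Circle about each station: (x + 72.0)² + (y − 162.2)² = 259.01²; (x − 176.7)² + (y − 20.1)² = 77.14²; (x + 81.6)² + (y + 135.9)² = 224.63².
Subtracting pairs of circle equations eliminates x²+y² and gives linear equations (the radical axes):
497.4 x − 284.2 y = 61269.66
-19.2 x − 596.2 y = 10262.07
Solving the 2×2 system: x ≈ 111.3, y ≈ -20.8 km.

111.3 km east, -20.8 km north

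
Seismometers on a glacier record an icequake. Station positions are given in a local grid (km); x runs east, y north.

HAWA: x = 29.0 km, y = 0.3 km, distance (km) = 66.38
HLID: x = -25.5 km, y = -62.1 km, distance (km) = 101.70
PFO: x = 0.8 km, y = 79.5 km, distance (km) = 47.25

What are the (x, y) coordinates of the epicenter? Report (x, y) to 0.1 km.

Circle about each station: (x − 29.0)² + (y − 0.3)² = 66.38²; (x + 25.5)² + (y + 62.1)² = 101.70²; (x − 0.8)² + (y − 79.5)² = 47.25².
Subtracting the HAWA equation from the HLID and PFO equations removes the quadratic terms:
-109.0 x − 124.8 y = -2271.02
-56.4 x + 158.4 y = 7653.54
Solving the 2×2 system: x ≈ -24.5, y ≈ 39.6 km.
Check against HAWA (with the unrounded x, y): √((x − 29.0)²+(y − 0.3)²) = 66.38 ≈ 66.38 km. ✓

x ≈ -24.5 km, y ≈ 39.6 km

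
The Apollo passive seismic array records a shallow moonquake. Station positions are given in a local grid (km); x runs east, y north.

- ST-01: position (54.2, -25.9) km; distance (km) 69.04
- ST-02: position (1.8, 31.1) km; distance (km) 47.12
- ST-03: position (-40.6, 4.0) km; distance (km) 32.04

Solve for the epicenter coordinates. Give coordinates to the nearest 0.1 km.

Circle about each station: (x − 54.2)² + (y + 25.9)² = 69.04²; (x − 1.8)² + (y − 31.1)² = 47.12²; (x + 40.6)² + (y − 4.0)² = 32.04².
Subtracting the ST-01 equation from the ST-02 and ST-03 equations removes the quadratic terms:
-104.8 x + 114.0 y = -91.77
-189.6 x + 59.8 y = 1795.87
Solving the 2×2 system: x ≈ -13.7, y ≈ -13.4 km.

-13.7 km east, -13.4 km north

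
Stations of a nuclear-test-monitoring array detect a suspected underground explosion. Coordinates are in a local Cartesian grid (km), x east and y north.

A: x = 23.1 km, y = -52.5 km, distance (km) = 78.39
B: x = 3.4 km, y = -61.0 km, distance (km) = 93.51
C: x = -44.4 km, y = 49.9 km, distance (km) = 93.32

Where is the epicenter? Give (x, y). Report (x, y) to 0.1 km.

Circle about each station: (x − 23.1)² + (y + 52.5)² = 78.39²; (x − 3.4)² + (y + 61.0)² = 93.51²; (x + 44.4)² + (y − 49.9)² = 93.32².
Subtracting the A equation from the B and C equations removes the quadratic terms:
-39.4 x − 17.0 y = -2156.43
-135.0 x + 204.8 y = -1392.12
Solving the 2×2 system: x ≈ 44.9, y ≈ 22.8 km.

(44.9, 22.8)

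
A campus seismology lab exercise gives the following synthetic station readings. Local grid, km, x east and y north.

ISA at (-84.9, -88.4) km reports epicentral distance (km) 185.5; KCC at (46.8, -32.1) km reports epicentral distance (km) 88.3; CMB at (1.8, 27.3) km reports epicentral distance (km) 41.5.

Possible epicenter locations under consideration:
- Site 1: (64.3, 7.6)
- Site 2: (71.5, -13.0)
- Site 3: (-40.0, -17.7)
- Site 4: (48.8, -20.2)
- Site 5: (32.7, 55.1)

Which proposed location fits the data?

Site 5

For each candidate, compare |candidate − station| to the reported distance:
Site 1: residuals ISA 8.1, KCC 44.9, CMB 24.0 → max 44.9 km
Site 2: residuals ISA 11.9, KCC 57.1, CMB 39.0 → max 57.1 km
Site 3: residuals ISA 101.7, KCC 0.3, CMB 19.9 → max 101.7 km
Site 4: residuals ISA 35.4, KCC 76.2, CMB 25.3 → max 76.2 km
Site 5: residuals ISA 0.0, KCC 0.0, CMB 0.1 → max 0.1 km
Only Site 5 has all residuals ≈ 0.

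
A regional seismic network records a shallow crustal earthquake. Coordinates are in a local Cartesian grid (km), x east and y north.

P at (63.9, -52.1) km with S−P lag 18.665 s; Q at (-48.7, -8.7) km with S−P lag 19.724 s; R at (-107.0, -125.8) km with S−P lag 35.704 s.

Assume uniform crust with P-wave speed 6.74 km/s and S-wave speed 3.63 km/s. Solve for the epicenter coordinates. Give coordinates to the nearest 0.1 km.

67.0 km east, 94.7 km north

Distance from S−P lag: d = Δt · v_P v_S / (v_P − v_S) = Δt · (6.74·3.63)/(6.74−3.63) ≈ 7.8669·Δt.
So d_P = 146.84, d_Q = 155.17, d_R = 280.88 km.
Circle about each station: (x − 63.9)² + (y + 52.1)² = 146.84²; (x + 48.7)² + (y + 8.7)² = 155.17²; (x + 107.0)² + (y + 125.8)² = 280.88².
Subtracting the P equation from the Q and R equations removes the quadratic terms:
-225.2 x + 86.8 y = -6865.98
-341.8 x − 147.4 y = -36854.57
Solving the 2×2 system: x ≈ 67.0, y ≈ 94.7 km.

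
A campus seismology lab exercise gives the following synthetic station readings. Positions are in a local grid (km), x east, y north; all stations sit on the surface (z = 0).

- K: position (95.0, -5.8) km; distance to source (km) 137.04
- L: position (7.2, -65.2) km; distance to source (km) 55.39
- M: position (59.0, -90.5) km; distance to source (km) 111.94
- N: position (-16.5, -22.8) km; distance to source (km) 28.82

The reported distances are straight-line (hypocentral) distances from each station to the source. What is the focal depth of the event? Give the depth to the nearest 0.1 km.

z ≈ 13.9 km

Each station gives a sphere (x−x_i)² + (y−y_i)² + z² = d_i² (stations at z=0).
Subtracting the K sphere from L and M: z² cancels, leaving linear equations in x and y:
-175.6 x − 118.8 y = 10956.15
-72.0 x − 169.4 y = 8862.01
Solving: x ≈ -37.898, y ≈ -36.207 km (keep extra digits for the depth step; rounded: -37.9, -36.2).
Then from the K sphere: z² = 137.04² − (x − 95.0)² − (y + 5.8)² with x = -37.898, y = -36.207, so z ≈ 13.910 ≈ 13.9 km.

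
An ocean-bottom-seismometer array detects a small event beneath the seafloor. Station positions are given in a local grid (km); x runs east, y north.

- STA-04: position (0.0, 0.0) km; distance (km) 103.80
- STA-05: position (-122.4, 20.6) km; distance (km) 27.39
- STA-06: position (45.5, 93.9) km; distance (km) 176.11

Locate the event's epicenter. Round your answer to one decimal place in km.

Circle about each station: x² + y² = 103.80²; (x + 122.4)² + (y − 20.6)² = 27.39²; (x − 45.5)² + (y − 93.9)² = 176.11².
Subtracting pairs of circle equations eliminates x²+y² and gives linear equations (the radical axes):
-244.8 x + 41.2 y = 25430.35
91.0 x + 187.8 y = -9352.83
Solving the 2×2 system: x ≈ -103.8, y ≈ 0.5 km.

-103.8 km east, 0.5 km north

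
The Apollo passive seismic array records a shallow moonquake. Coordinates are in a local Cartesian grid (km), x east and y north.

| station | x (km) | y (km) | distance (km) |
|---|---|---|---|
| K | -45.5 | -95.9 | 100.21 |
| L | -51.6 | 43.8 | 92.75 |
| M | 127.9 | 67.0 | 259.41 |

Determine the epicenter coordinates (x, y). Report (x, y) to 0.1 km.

Circle about each station: (x + 45.5)² + (y + 95.9)² = 100.21²; (x + 51.6)² + (y − 43.8)² = 92.75²; (x − 127.9)² + (y − 67.0)² = 259.41².
Subtracting the K equation from the L and M equations removes the quadratic terms:
-12.2 x + 279.4 y = -5246.58
346.8 x + 325.8 y = -47671.15
Solving the 2×2 system: x ≈ -115.1, y ≈ -23.8 km.
Check against K (with the unrounded x, y): √((x + 45.5)²+(y + 95.9)²) = 100.21 ≈ 100.21 km. ✓

-115.1 km east, -23.8 km north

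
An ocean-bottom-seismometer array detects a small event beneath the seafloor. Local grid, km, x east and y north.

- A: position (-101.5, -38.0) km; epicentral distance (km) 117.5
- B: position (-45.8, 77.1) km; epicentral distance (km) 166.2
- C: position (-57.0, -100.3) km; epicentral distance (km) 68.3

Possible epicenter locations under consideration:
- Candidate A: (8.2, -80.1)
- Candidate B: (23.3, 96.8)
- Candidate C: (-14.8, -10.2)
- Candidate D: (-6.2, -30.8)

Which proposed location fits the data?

Candidate A

For each candidate, compare |candidate − station| to the reported distance:
Candidate A: residuals A 0.0, B 0.0, C 0.0 → max 0.0 km
Candidate B: residuals A 66.2, B 94.3, C 144.5 → max 144.5 km
Candidate C: residuals A 26.5, B 73.6, C 31.2 → max 73.6 km
Candidate D: residuals A 21.9, B 51.3, C 17.8 → max 51.3 km
Only Candidate A has all residuals ≈ 0.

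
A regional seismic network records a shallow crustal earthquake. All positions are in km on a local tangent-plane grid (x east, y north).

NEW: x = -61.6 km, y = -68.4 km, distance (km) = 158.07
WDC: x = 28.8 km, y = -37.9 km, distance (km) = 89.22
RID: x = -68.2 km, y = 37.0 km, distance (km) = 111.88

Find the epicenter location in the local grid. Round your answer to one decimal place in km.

Circle about each station: (x + 61.6)² + (y + 68.4)² = 158.07²; (x − 28.8)² + (y + 37.9)² = 89.22²; (x + 68.2)² + (y − 37.0)² = 111.88².
Subtracting pairs of circle equations eliminates x²+y² and gives linear equations (the radical axes):
180.8 x + 61.0 y = 10818.65
-13.2 x + 210.8 y = 10016.11
Solving the 2×2 system: x ≈ 42.9, y ≈ 50.2 km.
Check against NEW (with the unrounded x, y): √((x + 61.6)²+(y + 68.4)²) = 158.07 ≈ 158.07 km. ✓

42.9 km east, 50.2 km north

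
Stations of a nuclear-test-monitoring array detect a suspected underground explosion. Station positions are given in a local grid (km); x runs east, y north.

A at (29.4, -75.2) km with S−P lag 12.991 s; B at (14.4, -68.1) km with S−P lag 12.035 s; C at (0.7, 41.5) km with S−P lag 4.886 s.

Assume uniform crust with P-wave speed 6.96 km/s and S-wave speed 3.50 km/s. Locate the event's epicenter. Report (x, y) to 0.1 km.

Distance from S−P lag: d = Δt · v_P v_S / (v_P − v_S) = Δt · (6.96·3.50)/(6.96−3.50) ≈ 7.0405·Δt.
So d_A = 91.46, d_B = 84.73, d_C = 34.40 km.
Circle about each station: (x − 29.4)² + (y + 75.2)² = 91.46²; (x − 14.4)² + (y + 68.1)² = 84.73²; (x − 0.7)² + (y − 41.5)² = 34.40².
Subtracting the A equation from the B and C equations removes the quadratic terms:
-30.0 x + 14.2 y = -488.67
-57.4 x + 233.4 y = 2384.91
Solving the 2×2 system: x ≈ 23.9, y ≈ 16.1 km.

23.9 km east, 16.1 km north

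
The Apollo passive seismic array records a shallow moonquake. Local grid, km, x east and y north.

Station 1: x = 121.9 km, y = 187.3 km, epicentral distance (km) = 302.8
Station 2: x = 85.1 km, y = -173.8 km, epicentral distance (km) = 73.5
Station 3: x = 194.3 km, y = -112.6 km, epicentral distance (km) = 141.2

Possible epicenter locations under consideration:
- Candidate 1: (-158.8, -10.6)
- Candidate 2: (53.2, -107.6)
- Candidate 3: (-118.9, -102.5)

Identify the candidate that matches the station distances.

Candidate 2

For each candidate, compare |candidate − station| to the reported distance:
Candidate 1: residuals Station 1 40.6, Station 2 220.0, Station 3 226.3 → max 226.3 km
Candidate 2: residuals Station 1 0.0, Station 2 0.0, Station 3 0.0 → max 0.0 km
Candidate 3: residuals Station 1 74.0, Station 2 142.6, Station 3 172.2 → max 172.2 km
Only Candidate 2 has all residuals ≈ 0.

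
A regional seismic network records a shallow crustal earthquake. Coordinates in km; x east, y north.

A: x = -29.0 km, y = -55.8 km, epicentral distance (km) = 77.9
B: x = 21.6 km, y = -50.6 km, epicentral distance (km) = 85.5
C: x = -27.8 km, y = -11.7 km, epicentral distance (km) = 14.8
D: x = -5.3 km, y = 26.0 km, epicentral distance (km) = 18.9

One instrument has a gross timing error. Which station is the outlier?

Solve using three stations at a time. Using A, B, D (subtract circle equations pairwise → linear system) gives (x, y) ≈ (-23.7, 21.9).
Distances from that point to each station vs reported:
  A: calculated 77.9 vs reported 77.9 → residual 0.0 km
  B: calculated 85.5 vs reported 85.5 → residual 0.0 km
  C: calculated 33.9 vs reported 14.8 → residual 19.1 km
  D: calculated 18.8 vs reported 18.9 → residual 0.1 km
A, B, D are mutually consistent (residuals ≈ 0); C is off by 19.1 km.

C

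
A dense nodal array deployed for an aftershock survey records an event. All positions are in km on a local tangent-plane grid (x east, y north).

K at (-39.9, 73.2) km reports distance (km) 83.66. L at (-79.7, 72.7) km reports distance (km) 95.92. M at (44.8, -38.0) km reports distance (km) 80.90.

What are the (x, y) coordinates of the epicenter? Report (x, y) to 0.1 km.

Circle about each station: (x + 39.9)² + (y − 73.2)² = 83.66²; (x + 79.7)² + (y − 72.7)² = 95.92²; (x − 44.8)² + (y + 38.0)² = 80.90².
Subtracting the K equation from the L and M equations removes the quadratic terms:
-79.6 x − 1.0 y = 2485.48
169.4 x − 222.4 y = -3045.02
Solving the 2×2 system: x ≈ -31.1, y ≈ -10.0 km.

-31.1 km east, -10.0 km north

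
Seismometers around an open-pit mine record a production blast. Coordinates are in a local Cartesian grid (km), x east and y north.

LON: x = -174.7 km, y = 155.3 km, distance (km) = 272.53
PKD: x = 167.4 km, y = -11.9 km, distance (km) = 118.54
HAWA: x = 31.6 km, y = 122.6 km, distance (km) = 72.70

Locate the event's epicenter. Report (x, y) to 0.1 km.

85.3 km east, 73.6 km north

Circle about each station: (x + 174.7)² + (y − 155.3)² = 272.53²; (x − 167.4)² + (y + 11.9)² = 118.54²; (x − 31.6)² + (y − 122.6)² = 72.70².
Subtracting the LON equation from the PKD and HAWA equations removes the quadratic terms:
684.2 x − 334.4 y = 33747.06
412.6 x − 65.4 y = 30378.45
Solving the 2×2 system: x ≈ 85.3, y ≈ 73.6 km.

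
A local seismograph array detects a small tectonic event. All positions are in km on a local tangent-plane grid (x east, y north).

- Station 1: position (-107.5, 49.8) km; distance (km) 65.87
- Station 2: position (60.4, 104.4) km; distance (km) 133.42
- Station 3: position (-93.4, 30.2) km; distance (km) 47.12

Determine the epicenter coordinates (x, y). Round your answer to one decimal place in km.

Circle about each station: (x + 107.5)² + (y − 49.8)² = 65.87²; (x − 60.4)² + (y − 104.4)² = 133.42²; (x + 93.4)² + (y − 30.2)² = 47.12².
Subtracting the Station 1 equation from the Station 2 and Station 3 equations removes the quadratic terms:
335.8 x + 109.2 y = -12950.81
28.2 x − 39.2 y = -2282.13
Solving the 2×2 system: x ≈ -46.6, y ≈ 24.7 km.

(-46.6, 24.7)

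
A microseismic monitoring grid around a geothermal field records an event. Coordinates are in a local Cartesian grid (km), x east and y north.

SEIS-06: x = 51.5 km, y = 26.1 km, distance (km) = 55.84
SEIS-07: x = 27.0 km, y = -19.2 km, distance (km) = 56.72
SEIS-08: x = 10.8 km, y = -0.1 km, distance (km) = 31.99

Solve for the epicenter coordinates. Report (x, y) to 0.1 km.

-4.3 km east, 28.1 km north

Circle about each station: (x − 51.5)² + (y − 26.1)² = 55.84²; (x − 27.0)² + (y + 19.2)² = 56.72²; (x − 10.8)² + (y + 0.1)² = 31.99².
Subtracting the SEIS-06 equation from the SEIS-07 and SEIS-08 equations removes the quadratic terms:
-49.0 x − 90.6 y = -2334.87
-81.4 x − 52.4 y = -1122.06
Solving the 2×2 system: x ≈ -4.3, y ≈ 28.1 km.
Check against SEIS-06 (with the unrounded x, y): √((x − 51.5)²+(y − 26.1)²) = 55.84 ≈ 55.84 km. ✓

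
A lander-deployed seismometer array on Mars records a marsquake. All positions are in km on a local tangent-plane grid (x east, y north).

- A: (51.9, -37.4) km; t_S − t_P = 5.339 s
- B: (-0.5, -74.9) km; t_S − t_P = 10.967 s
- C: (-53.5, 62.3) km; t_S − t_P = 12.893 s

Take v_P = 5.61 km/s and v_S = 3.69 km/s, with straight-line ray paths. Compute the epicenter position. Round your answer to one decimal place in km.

Distance from S−P lag: d = Δt · v_P v_S / (v_P − v_S) = Δt · (5.61·3.69)/(5.61−3.69) ≈ 10.7817·Δt.
So d_A = 57.56, d_B = 118.24, d_C = 139.01 km.
Circle about each station: (x − 51.9)² + (y + 37.4)² = 57.56²; (x + 0.5)² + (y + 74.9)² = 118.24²; (x + 53.5)² + (y − 62.3)² = 139.01².
Subtracting the A equation from the B and C equations removes the quadratic terms:
-104.8 x − 75.0 y = -9149.65
-210.8 x + 199.4 y = -13359.46
Solving the 2×2 system: x ≈ 77.0, y ≈ 14.4 km.

77.0 km east, 14.4 km north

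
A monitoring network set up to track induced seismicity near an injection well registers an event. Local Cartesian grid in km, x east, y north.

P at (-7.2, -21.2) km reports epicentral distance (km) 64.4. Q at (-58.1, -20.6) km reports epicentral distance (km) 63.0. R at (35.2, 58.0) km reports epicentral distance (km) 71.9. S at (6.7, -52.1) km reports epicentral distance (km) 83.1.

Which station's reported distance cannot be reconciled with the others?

S

Solve using three stations at a time. Using P, Q, R (subtract circle equations pairwise → linear system) gives (x, y) ≈ (-33.7, 37.5).
Distances from that point to each station vs reported:
  P: calculated 64.4 vs reported 64.4 → residual 0.0 km
  Q: calculated 63.0 vs reported 63.0 → residual 0.0 km
  R: calculated 71.9 vs reported 71.9 → residual 0.0 km
  S: calculated 98.3 vs reported 83.1 → residual 15.2 km
P, Q, R are mutually consistent (residuals ≈ 0); S is off by 15.2 km.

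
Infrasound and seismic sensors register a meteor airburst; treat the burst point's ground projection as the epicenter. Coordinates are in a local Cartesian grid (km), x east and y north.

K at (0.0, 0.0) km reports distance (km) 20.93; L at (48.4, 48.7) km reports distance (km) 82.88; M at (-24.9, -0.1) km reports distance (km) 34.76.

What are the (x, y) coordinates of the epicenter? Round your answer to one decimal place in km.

(3.1, -20.7)

Circle about each station: x² + y² = 20.93²; (x − 48.4)² + (y − 48.7)² = 82.88²; (x + 24.9)² + (y + 0.1)² = 34.76².
Subtracting the K equation from the L and M equations removes the quadratic terms:
96.8 x + 97.4 y = -1716.78
-49.8 x − 0.2 y = -150.17
Solving the 2×2 system: x ≈ 3.1, y ≈ -20.7 km.
Check against K (with the unrounded x, y): √(x²+y²) = 20.94 ≈ 20.93 km. ✓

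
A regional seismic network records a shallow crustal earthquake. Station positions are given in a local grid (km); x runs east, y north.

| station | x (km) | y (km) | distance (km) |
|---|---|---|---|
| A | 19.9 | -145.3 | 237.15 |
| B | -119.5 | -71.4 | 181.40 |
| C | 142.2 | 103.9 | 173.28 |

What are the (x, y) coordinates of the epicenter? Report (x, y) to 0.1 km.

Circle about each station: (x − 19.9)² + (y + 145.3)² = 237.15²; (x + 119.5)² + (y + 71.4)² = 181.40²; (x − 142.2)² + (y − 103.9)² = 173.28².
Subtracting the A equation from the B and C equations removes the quadratic terms:
-278.8 x + 147.8 y = 21204.27
244.6 x + 498.4 y = 35722.11
Solving the 2×2 system: x ≈ -30.2, y ≈ 86.5 km.
Check against A (with the unrounded x, y): √((x − 19.9)²+(y + 145.3)²) = 237.15 ≈ 237.15 km. ✓

-30.2 km east, 86.5 km north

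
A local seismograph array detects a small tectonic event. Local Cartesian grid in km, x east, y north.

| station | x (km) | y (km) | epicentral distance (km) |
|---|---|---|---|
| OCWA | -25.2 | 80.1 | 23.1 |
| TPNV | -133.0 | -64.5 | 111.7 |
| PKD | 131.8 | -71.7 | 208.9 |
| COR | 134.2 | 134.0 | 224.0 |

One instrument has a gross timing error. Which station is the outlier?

Solve using three stations at a time. Using TPNV, PKD, COR (subtract circle equations pairwise → linear system) gives (x, y) ≈ (-57.1, 17.5).
Distances from that point to each station vs reported:
  OCWA: calculated 70.3 vs reported 23.1 → residual 47.2 km
  TPNV: calculated 111.7 vs reported 111.7 → residual 0.0 km
  PKD: calculated 208.9 vs reported 208.9 → residual 0.0 km
  COR: calculated 224.0 vs reported 224.0 → residual 0.0 km
TPNV, PKD, COR are mutually consistent (residuals ≈ 0); OCWA is off by 47.2 km.

OCWA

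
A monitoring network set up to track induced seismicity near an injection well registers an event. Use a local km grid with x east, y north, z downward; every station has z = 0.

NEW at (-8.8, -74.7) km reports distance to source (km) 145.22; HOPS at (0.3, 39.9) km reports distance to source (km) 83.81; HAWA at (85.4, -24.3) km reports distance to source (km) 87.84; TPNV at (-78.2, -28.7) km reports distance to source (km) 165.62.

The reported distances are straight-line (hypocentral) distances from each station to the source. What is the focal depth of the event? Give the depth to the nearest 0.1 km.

Each station gives a sphere (x−x_i)² + (y−y_i)² + z² = d_i² (stations at z=0).
Subtracting the NEW sphere from HOPS and HAWA: z² cancels, leaving linear equations in x and y:
18.2 x + 229.2 y = 9999.30
188.4 x + 100.8 y = 15599.10
Solving: x ≈ 62.094, y ≈ 38.696 km (keep extra digits for the depth step; rounded: 62.1, 38.7).
Then from the NEW sphere: z² = 145.22² − (x + 8.8)² − (y + 74.7)² with x = 62.094, y = 38.696, so z ≈ 56.606 ≈ 56.6 km.
Check against TPNV (with the unrounded solution): distance 165.62 ≈ 165.62 km. ✓

56.6 km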